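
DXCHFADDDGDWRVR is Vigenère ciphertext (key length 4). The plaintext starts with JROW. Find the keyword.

Subtract each crib letter from the matching ciphertext letter (mod 26):
D(3)−J(9)=-6≡20 → U
X(23)−R(17)=6 → G
C(2)−O(14)=-12≡14 → O
H(7)−W(22)=-15≡11 → L

UGOL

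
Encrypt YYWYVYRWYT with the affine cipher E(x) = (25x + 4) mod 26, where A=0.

Y(24): 25·24+4=604≡6 → G
Y(24): 25·24+4=604≡6 → G
W(22): 25·22+4=554≡8 → I
Y(24): 25·24+4=604≡6 → G
V(21): 25·21+4=529≡9 → J
Y(24): 25·24+4=604≡6 → G
R(17): 25·17+4=429≡13 → N
W(22): 25·22+4=554≡8 → I
Y(24): 25·24+4=604≡6 → G
T(19): 25·19+4=479≡11 → L

GGIGJGNIGL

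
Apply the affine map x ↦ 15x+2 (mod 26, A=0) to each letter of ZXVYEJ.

Z(25): 15·25+2=377≡13 → N
X(23): 15·23+2=347≡9 → J
V(21): 15·21+2=317≡5 → F
Y(24): 15·24+2=362≡24 → Y
E(4): 15·4+2=62≡10 → K
J(9): 15·9+2=137≡7 → H

NJFYKH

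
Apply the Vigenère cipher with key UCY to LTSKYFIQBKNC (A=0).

Repeat the key across the message: UCYUCYUCYUCY
L(11)+U(20): 31≡5 → F
T(19)+C(2): 21 → V
S(18)+Y(24): 42≡16 → Q
K(10)+U(20): 30≡4 → E
Y(24)+C(2): 26≡0 → A
F(5)+Y(24): 29≡3 → D
I(8)+U(20): 28≡2 → C
Q(16)+C(2): 18 → S
B(1)+Y(24): 25 → Z
K(10)+U(20): 30≡4 → E
N(13)+C(2): 15 → P
C(2)+Y(24): 26≡0 → A

FVQEADCSZEPA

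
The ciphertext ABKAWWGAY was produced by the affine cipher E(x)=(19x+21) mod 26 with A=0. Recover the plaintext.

The inverse of 19 mod 26 is 11, since 19·11=209≡1. Apply D(y)=11·(y−21) mod 26:
A(0): 11·(0−21)=-231≡3 → D
B(1): 11·(1−21)=-220≡14 → O
K(10): 11·(10−21)=-121≡9 → J
A(0): 11·(0−21)=-231≡3 → D
W(22): 11·(22−21)=11 → L
W(22): 11·(22−21)=11 → L
G(6): 11·(6−21)=-165≡17 → R
A(0): 11·(0−21)=-231≡3 → D
Y(24): 11·(24−21)=33≡7 → H

DOJDLLRDH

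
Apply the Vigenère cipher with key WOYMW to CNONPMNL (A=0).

YBMZLIBJ

Repeat the key across the message: WOYMWWOY
C(2)+W(22): 24 → Y
N(13)+O(14): 27≡1 → B
O(14)+Y(24): 38≡12 → M
N(13)+M(12): 25 → Z
P(15)+W(22): 37≡11 → L
M(12)+W(22): 34≡8 → I
N(13)+O(14): 27≡1 → B
L(11)+Y(24): 35≡9 → J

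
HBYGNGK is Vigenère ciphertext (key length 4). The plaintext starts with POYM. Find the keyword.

Subtract each crib letter from the matching ciphertext letter (mod 26):
H(7)−P(15)=-8≡18 → S
B(1)−O(14)=-13≡13 → N
Y(24)−Y(24)=0 → A
G(6)−M(12)=-6≡20 → U

SNAU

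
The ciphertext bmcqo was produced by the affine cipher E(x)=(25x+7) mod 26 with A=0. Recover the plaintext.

The inverse of 25 mod 26 is 25, since 25·25=625≡1. Apply D(y)=25·(y−7) mod 26:
b(1): 25·(1−7)=-150≡6 → g
m(12): 25·(12−7)=125≡21 → v
c(2): 25·(2−7)=-125≡5 → f
q(16): 25·(16−7)=225≡17 → r
o(14): 25·(14−7)=175≡19 → t

gvfrt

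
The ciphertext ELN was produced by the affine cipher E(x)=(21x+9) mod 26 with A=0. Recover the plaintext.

The inverse of 21 mod 26 is 5, since 21·5=105≡1. Apply D(y)=5·(y−9) mod 26:
E(4): 5·(4−9)=-25≡1 → B
L(11): 5·(11−9)=10 → K
N(13): 5·(13−9)=20 → U

BKU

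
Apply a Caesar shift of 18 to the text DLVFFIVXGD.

VDNXXANPYV

D(3): 3+18=21 → V
L(11): 11+18=29≡3 → D
V(21): 21+18=39≡13 → N
F(5): 5+18=23 → X
F(5): 5+18=23 → X
I(8): 8+18=26≡0 → A
V(21): 21+18=39≡13 → N
X(23): 23+18=41≡15 → P
G(6): 6+18=24 → Y
D(3): 3+18=21 → V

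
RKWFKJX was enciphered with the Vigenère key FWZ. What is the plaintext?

MOXAOKS

Repeat the key across the ciphertext: FWZFWZF
R(17)−F(5): 12 → M
K(10)−W(22): -12≡14 → O
W(22)−Z(25): -3≡23 → X
F(5)−F(5): 0 → A
K(10)−W(22): -12≡14 → O
J(9)−Z(25): -16≡10 → K
X(23)−F(5): 18 → S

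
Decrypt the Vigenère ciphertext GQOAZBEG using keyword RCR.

POXJXKNE

Repeat the key across the ciphertext: RCRRCRRC
G(6)−R(17): -11≡15 → P
Q(16)−C(2): 14 → O
O(14)−R(17): -3≡23 → X
A(0)−R(17): -17≡9 → J
Z(25)−C(2): 23 → X
B(1)−R(17): -16≡10 → K
E(4)−R(17): -13≡13 → N
G(6)−C(2): 4 → E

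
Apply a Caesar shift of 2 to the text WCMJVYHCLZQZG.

YEOLXAJENBSBI

W(22): 22+2=24 → Y
C(2): 2+2=4 → E
M(12): 12+2=14 → O
J(9): 9+2=11 → L
V(21): 21+2=23 → X
Y(24): 24+2=26≡0 → A
H(7): 7+2=9 → J
C(2): 2+2=4 → E
L(11): 11+2=13 → N
Z(25): 25+2=27≡1 → B
Q(16): 16+2=18 → S
Z(25): 25+2=27≡1 → B
G(6): 6+2=8 → I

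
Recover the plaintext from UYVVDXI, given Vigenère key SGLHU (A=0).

Repeat the key across the ciphertext: SGLHUSG
U(20)−S(18): 2 → C
Y(24)−G(6): 18 → S
V(21)−L(11): 10 → K
V(21)−H(7): 14 → O
D(3)−U(20): -17≡9 → J
X(23)−S(18): 5 → F
I(8)−G(6): 2 → C

CSKOJFC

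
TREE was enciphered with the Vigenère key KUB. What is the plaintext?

Repeat the key across the ciphertext: KUBK
T(19)−K(10): 9 → J
R(17)−U(20): -3≡23 → X
E(4)−B(1): 3 → D
E(4)−K(10): -6≡20 → U

JXDU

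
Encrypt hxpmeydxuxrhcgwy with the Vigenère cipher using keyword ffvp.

mckbjdymzcmwhlrn

Repeat the key across the message: ffvpffvpffvpffvp
h(7)+f(5): 12 → m
x(23)+f(5): 28≡2 → c
p(15)+v(21): 36≡10 → k
m(12)+p(15): 27≡1 → b
e(4)+f(5): 9 → j
y(24)+f(5): 29≡3 → d
d(3)+v(21): 24 → y
x(23)+p(15): 38≡12 → m
u(20)+f(5): 25 → z
x(23)+f(5): 28≡2 → c
r(17)+v(21): 38≡12 → m
h(7)+p(15): 22 → w
c(2)+f(5): 7 → h
g(6)+f(5): 11 → l
w(22)+v(21): 43≡17 → r
y(24)+p(15): 39≡13 → n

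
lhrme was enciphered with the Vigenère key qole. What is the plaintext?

vtgio

Repeat the key across the ciphertext: qoleq
l(11)−q(16): -5≡21 → v
h(7)−o(14): -7≡19 → t
r(17)−l(11): 6 → g
m(12)−e(4): 8 → i
e(4)−q(16): -12≡14 → o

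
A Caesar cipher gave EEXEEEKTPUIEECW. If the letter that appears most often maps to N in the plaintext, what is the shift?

17

The most frequent ciphertext letter is E (appears 7 times).
E is position 4; N is position 13.
Shift = -9≡17.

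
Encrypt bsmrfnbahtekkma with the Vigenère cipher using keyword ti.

uafzyvuiabxsdut

Repeat the key across the message: tititititititit
b(1)+t(19): 20 → u
s(18)+i(8): 26≡0 → a
m(12)+t(19): 31≡5 → f
r(17)+i(8): 25 → z
f(5)+t(19): 24 → y
n(13)+i(8): 21 → v
b(1)+t(19): 20 → u
a(0)+i(8): 8 → i
h(7)+t(19): 26≡0 → a
t(19)+i(8): 27≡1 → b
e(4)+t(19): 23 → x
k(10)+i(8): 18 → s
k(10)+t(19): 29≡3 → d
m(12)+i(8): 20 → u
a(0)+t(19): 19 → t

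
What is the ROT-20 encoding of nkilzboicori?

hecftvicwilc

n(13): 13+20=33≡7 → h
k(10): 10+20=30≡4 → e
i(8): 8+20=28≡2 → c
l(11): 11+20=31≡5 → f
z(25): 25+20=45≡19 → t
b(1): 1+20=21 → v
o(14): 14+20=34≡8 → i
i(8): 8+20=28≡2 → c
c(2): 2+20=22 → w
o(14): 14+20=34≡8 → i
r(17): 17+20=37≡11 → l
i(8): 8+20=28≡2 → c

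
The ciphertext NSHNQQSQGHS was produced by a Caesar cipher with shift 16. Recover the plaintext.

XCRXAACAQRC

N(13): 13−16=-3≡23 → X
S(18): 18−16=2 → C
H(7): 7−16=-9≡17 → R
N(13): 13−16=-3≡23 → X
Q(16): 16−16=0 → A
Q(16): 16−16=0 → A
S(18): 18−16=2 → C
Q(16): 16−16=0 → A
G(6): 6−16=-10≡16 → Q
H(7): 7−16=-9≡17 → R
S(18): 18−16=2 → C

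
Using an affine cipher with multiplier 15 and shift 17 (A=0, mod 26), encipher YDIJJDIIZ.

Y(24): 15·24+17=377≡13 → N
D(3): 15·3+17=62≡10 → K
I(8): 15·8+17=137≡7 → H
J(9): 15·9+17=152≡22 → W
J(9): 15·9+17=152≡22 → W
D(3): 15·3+17=62≡10 → K
I(8): 15·8+17=137≡7 → H
I(8): 15·8+17=137≡7 → H
Z(25): 15·25+17=392≡2 → C

NKHWWKHHC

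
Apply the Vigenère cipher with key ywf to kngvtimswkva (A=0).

Repeat the key across the message: ywfywfywfywf
k(10)+y(24): 34≡8 → i
n(13)+w(22): 35≡9 → j
g(6)+f(5): 11 → l
v(21)+y(24): 45≡19 → t
t(19)+w(22): 41≡15 → p
i(8)+f(5): 13 → n
m(12)+y(24): 36≡10 → k
s(18)+w(22): 40≡14 → o
w(22)+f(5): 27≡1 → b
k(10)+y(24): 34≡8 → i
v(21)+w(22): 43≡17 → r
a(0)+f(5): 5 → f

ijltpnkobirf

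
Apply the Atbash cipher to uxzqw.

u(20) → f(5)
x(23) → c(2)
z(25) → a(0)
q(16) → j(9)
w(22) → d(3)

fcajd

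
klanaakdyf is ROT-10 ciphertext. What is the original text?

k(10): 10−10=0 → a
l(11): 11−10=1 → b
a(0): 0−10=-10≡16 → q
n(13): 13−10=3 → d
a(0): 0−10=-10≡16 → q
a(0): 0−10=-10≡16 → q
k(10): 10−10=0 → a
d(3): 3−10=-7≡19 → t
y(24): 24−10=14 → o
f(5): 5−10=-5≡21 → v

abqdqqatov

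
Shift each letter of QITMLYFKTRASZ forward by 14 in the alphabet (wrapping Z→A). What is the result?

EWHAZMTYHFOGN

Q(16): 16+14=30≡4 → E
I(8): 8+14=22 → W
T(19): 19+14=33≡7 → H
M(12): 12+14=26≡0 → A
L(11): 11+14=25 → Z
Y(24): 24+14=38≡12 → M
F(5): 5+14=19 → T
K(10): 10+14=24 → Y
T(19): 19+14=33≡7 → H
R(17): 17+14=31≡5 → F
A(0): 0+14=14 → O
S(18): 18+14=32≡6 → G
Z(25): 25+14=39≡13 → N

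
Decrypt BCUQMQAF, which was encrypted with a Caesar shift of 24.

DEWSOSCH

B(1): 1−24=-23≡3 → D
C(2): 2−24=-22≡4 → E
U(20): 20−24=-4≡22 → W
Q(16): 16−24=-8≡18 → S
M(12): 12−24=-12≡14 → O
Q(16): 16−24=-8≡18 → S
A(0): 0−24=-24≡2 → C
F(5): 5−24=-19≡7 → H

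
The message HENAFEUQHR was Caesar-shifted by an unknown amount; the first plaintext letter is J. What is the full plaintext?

From the crib: H(7)−J(9)=-2≡24, so the shift is 24.
Subtract 24 from each ciphertext letter:
H(7): 7−24=-17≡9 → J
E(4): 4−24=-20≡6 → G
N(13): 13−24=-11≡15 → P
A(0): 0−24=-24≡2 → C
F(5): 5−24=-19≡7 → H
E(4): 4−24=-20≡6 → G
U(20): 20−24=-4≡22 → W
Q(16): 16−24=-8≡18 → S
H(7): 7−24=-17≡9 → J
R(17): 17−24=-7≡19 → T

JGPCHGWSJT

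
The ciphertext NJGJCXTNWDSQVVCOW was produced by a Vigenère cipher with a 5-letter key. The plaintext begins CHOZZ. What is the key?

LCSKD

Subtract each crib letter from the matching ciphertext letter (mod 26):
N(13)−C(2)=11 → L
J(9)−H(7)=2 → C
G(6)−O(14)=-8≡18 → S
J(9)−Z(25)=-16≡10 → K
C(2)−Z(25)=-23≡3 → D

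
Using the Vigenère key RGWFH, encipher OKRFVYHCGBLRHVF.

Repeat the key across the message: RGWFHRGWFHRGWFH
O(14)+R(17): 31≡5 → F
K(10)+G(6): 16 → Q
R(17)+W(22): 39≡13 → N
F(5)+F(5): 10 → K
V(21)+H(7): 28≡2 → C
Y(24)+R(17): 41≡15 → P
H(7)+G(6): 13 → N
C(2)+W(22): 24 → Y
G(6)+F(5): 11 → L
B(1)+H(7): 8 → I
L(11)+R(17): 28≡2 → C
R(17)+G(6): 23 → X
H(7)+W(22): 29≡3 → D
V(21)+F(5): 26≡0 → A
F(5)+H(7): 12 → M

FQNKCPNYLICXDAM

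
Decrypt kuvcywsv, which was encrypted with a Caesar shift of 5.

fpqxtrnq

k(10): 10−5=5 → f
u(20): 20−5=15 → p
v(21): 21−5=16 → q
c(2): 2−5=-3≡23 → x
y(24): 24−5=19 → t
w(22): 22−5=17 → r
s(18): 18−5=13 → n
v(21): 21−5=16 → q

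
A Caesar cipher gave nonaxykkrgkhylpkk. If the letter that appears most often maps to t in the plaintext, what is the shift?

17

The most frequent ciphertext letter is k (appears 5 times).
k is position 10; t is position 19.
Shift = -9≡17.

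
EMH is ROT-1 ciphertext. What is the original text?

E(4): 4−1=3 → D
M(12): 12−1=11 → L
H(7): 7−1=6 → G

DLG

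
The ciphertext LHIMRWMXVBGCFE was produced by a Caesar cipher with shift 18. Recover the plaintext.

TPQUZEUFDJOKNM

L(11): 11−18=-7≡19 → T
H(7): 7−18=-11≡15 → P
I(8): 8−18=-10≡16 → Q
M(12): 12−18=-6≡20 → U
R(17): 17−18=-1≡25 → Z
W(22): 22−18=4 → E
M(12): 12−18=-6≡20 → U
X(23): 23−18=5 → F
V(21): 21−18=3 → D
B(1): 1−18=-17≡9 → J
G(6): 6−18=-12≡14 → O
C(2): 2−18=-16≡10 → K
F(5): 5−18=-13≡13 → N
E(4): 4−18=-14≡12 → M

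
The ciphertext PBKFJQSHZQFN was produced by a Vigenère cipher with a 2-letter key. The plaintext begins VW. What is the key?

UF

Subtract each crib letter from the matching ciphertext letter (mod 26):
P(15)−V(21)=-6≡20 → U
B(1)−W(22)=-21≡5 → F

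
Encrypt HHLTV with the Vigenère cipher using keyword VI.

Repeat the key across the message: VIVIV
H(7)+V(21): 28≡2 → C
H(7)+I(8): 15 → P
L(11)+V(21): 32≡6 → G
T(19)+I(8): 27≡1 → B
V(21)+V(21): 42≡16 → Q

CPGBQ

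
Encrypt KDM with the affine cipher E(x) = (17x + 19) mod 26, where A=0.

HSP

K(10): 17·10+19=189≡7 → H
D(3): 17·3+19=70≡18 → S
M(12): 17·12+19=223≡15 → P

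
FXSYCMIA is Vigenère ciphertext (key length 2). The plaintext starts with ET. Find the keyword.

BE

Subtract each crib letter from the matching ciphertext letter (mod 26):
F(5)−E(4)=1 → B
X(23)−T(19)=4 → E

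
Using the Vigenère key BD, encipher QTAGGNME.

Repeat the key across the message: BDBDBDBD
Q(16)+B(1): 17 → R
T(19)+D(3): 22 → W
A(0)+B(1): 1 → B
G(6)+D(3): 9 → J
G(6)+B(1): 7 → H
N(13)+D(3): 16 → Q
M(12)+B(1): 13 → N
E(4)+D(3): 7 → H

RWBJHQNH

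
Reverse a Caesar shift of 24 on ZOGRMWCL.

Z(25): 25−24=1 → B
O(14): 14−24=-10≡16 → Q
G(6): 6−24=-18≡8 → I
R(17): 17−24=-7≡19 → T
M(12): 12−24=-12≡14 → O
W(22): 22−24=-2≡24 → Y
C(2): 2−24=-22≡4 → E
L(11): 11−24=-13≡13 → N

BQITOYEN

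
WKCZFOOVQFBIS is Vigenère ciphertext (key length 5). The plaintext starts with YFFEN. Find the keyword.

YFXVS

Subtract each crib letter from the matching ciphertext letter (mod 26):
W(22)−Y(24)=-2≡24 → Y
K(10)−F(5)=5 → F
C(2)−F(5)=-3≡23 → X
Z(25)−E(4)=21 → V
F(5)−N(13)=-8≡18 → S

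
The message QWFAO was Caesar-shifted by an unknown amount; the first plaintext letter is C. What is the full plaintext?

From the crib: Q(16)−C(2)=14, so the shift is 14.
Subtract 14 from each ciphertext letter:
Q(16): 16−14=2 → C
W(22): 22−14=8 → I
F(5): 5−14=-9≡17 → R
A(0): 0−14=-14≡12 → M
O(14): 14−14=0 → A

CIRMA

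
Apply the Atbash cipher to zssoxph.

z(25) → a(0)
s(18) → h(7)
s(18) → h(7)
o(14) → l(11)
x(23) → c(2)
p(15) → k(10)
h(7) → s(18)

ahhlcks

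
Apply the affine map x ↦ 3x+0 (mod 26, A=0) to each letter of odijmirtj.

o(14): 3·14+0=42≡16 → q
d(3): 3·3+0=9 → j
i(8): 3·8+0=24 → y
j(9): 3·9+0=27≡1 → b
m(12): 3·12+0=36≡10 → k
i(8): 3·8+0=24 → y
r(17): 3·17+0=51≡25 → z
t(19): 3·19+0=57≡5 → f
j(9): 3·9+0=27≡1 → b

qjybkyzfb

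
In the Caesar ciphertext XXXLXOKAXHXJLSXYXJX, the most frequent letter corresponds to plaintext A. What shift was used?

23

The most frequent ciphertext letter is X (appears 9 times).
X is position 23; A is position 0.
Shift = 23.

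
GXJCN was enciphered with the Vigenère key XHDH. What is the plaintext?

JQGVQ

Repeat the key across the ciphertext: XHDHX
G(6)−X(23): -17≡9 → J
X(23)−H(7): 16 → Q
J(9)−D(3): 6 → G
C(2)−H(7): -5≡21 → V
N(13)−X(23): -10≡16 → Q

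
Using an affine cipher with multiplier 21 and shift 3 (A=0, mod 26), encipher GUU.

G(6): 21·6+3=129≡25 → Z
U(20): 21·20+3=423≡7 → H
U(20): 21·20+3=423≡7 → H

ZHH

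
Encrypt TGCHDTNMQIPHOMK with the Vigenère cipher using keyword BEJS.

Repeat the key across the message: BEJSBEJSBEJSBEJ
T(19)+B(1): 20 → U
G(6)+E(4): 10 → K
C(2)+J(9): 11 → L
H(7)+S(18): 25 → Z
D(3)+B(1): 4 → E
T(19)+E(4): 23 → X
N(13)+J(9): 22 → W
M(12)+S(18): 30≡4 → E
Q(16)+B(1): 17 → R
I(8)+E(4): 12 → M
P(15)+J(9): 24 → Y
H(7)+S(18): 25 → Z
O(14)+B(1): 15 → P
M(12)+E(4): 16 → Q
K(10)+J(9): 19 → T

UKLZEXWERMYZPQT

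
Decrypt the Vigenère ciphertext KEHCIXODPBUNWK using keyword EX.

Repeat the key across the ciphertext: EXEXEXEXEXEXEX
K(10)−E(4): 6 → G
E(4)−X(23): -19≡7 → H
H(7)−E(4): 3 → D
C(2)−X(23): -21≡5 → F
I(8)−E(4): 4 → E
X(23)−X(23): 0 → A
O(14)−E(4): 10 → K
D(3)−X(23): -20≡6 → G
P(15)−E(4): 11 → L
B(1)−X(23): -22≡4 → E
U(20)−E(4): 16 → Q
N(13)−X(23): -10≡16 → Q
W(22)−E(4): 18 → S
K(10)−X(23): -13≡13 → N

GHDFEAKGLEQQSN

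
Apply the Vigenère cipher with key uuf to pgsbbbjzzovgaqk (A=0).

jaxvvgdteiplukp

Repeat the key across the message: uufuufuufuufuuf
p(15)+u(20): 35≡9 → j
g(6)+u(20): 26≡0 → a
s(18)+f(5): 23 → x
b(1)+u(20): 21 → v
b(1)+u(20): 21 → v
b(1)+f(5): 6 → g
j(9)+u(20): 29≡3 → d
z(25)+u(20): 45≡19 → t
z(25)+f(5): 30≡4 → e
o(14)+u(20): 34≡8 → i
v(21)+u(20): 41≡15 → p
g(6)+f(5): 11 → l
a(0)+u(20): 20 → u
q(16)+u(20): 36≡10 → k
k(10)+f(5): 15 → p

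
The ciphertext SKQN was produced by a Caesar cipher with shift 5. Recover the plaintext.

NFLI

S(18): 18−5=13 → N
K(10): 10−5=5 → F
Q(16): 16−5=11 → L
N(13): 13−5=8 → I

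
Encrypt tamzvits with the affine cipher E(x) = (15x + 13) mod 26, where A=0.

mnlyqdmx

t(19): 15·19+13=298≡12 → m
a(0): 15·0+13=13 → n
m(12): 15·12+13=193≡11 → l
z(25): 15·25+13=388≡24 → y
v(21): 15·21+13=328≡16 → q
i(8): 15·8+13=133≡3 → d
t(19): 15·19+13=298≡12 → m
s(18): 15·18+13=283≡23 → x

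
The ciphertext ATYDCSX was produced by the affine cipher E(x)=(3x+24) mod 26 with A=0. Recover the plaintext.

SHATKYR

The inverse of 3 mod 26 is 9, since 3·9=27≡1. Apply D(y)=9·(y−24) mod 26:
A(0): 9·(0−24)=-216≡18 → S
T(19): 9·(19−24)=-45≡7 → H
Y(24): 9·(24−24)=0 → A
D(3): 9·(3−24)=-189≡19 → T
C(2): 9·(2−24)=-198≡10 → K
S(18): 9·(18−24)=-54≡24 → Y
X(23): 9·(23−24)=-9≡17 → R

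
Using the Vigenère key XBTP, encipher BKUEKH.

YLNTHI

Repeat the key across the message: XBTPXB
B(1)+X(23): 24 → Y
K(10)+B(1): 11 → L
U(20)+T(19): 39≡13 → N
E(4)+P(15): 19 → T
K(10)+X(23): 33≡7 → H
H(7)+B(1): 8 → I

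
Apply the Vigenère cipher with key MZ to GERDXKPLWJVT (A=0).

SDDCJJBKIIHS

Repeat the key across the message: MZMZMZMZMZMZ
G(6)+M(12): 18 → S
E(4)+Z(25): 29≡3 → D
R(17)+M(12): 29≡3 → D
D(3)+Z(25): 28≡2 → C
X(23)+M(12): 35≡9 → J
K(10)+Z(25): 35≡9 → J
P(15)+M(12): 27≡1 → B
L(11)+Z(25): 36≡10 → K
W(22)+M(12): 34≡8 → I
J(9)+Z(25): 34≡8 → I
V(21)+M(12): 33≡7 → H
T(19)+Z(25): 44≡18 → S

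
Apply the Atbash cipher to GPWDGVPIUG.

G(6) → T(19)
P(15) → K(10)
W(22) → D(3)
D(3) → W(22)
G(6) → T(19)
V(21) → E(4)
P(15) → K(10)
I(8) → R(17)
U(20) → F(5)
G(6) → T(19)

TKDWTEKRFT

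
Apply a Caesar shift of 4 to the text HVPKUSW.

LZTOYWA

H(7): 7+4=11 → L
V(21): 21+4=25 → Z
P(15): 15+4=19 → T
K(10): 10+4=14 → O
U(20): 20+4=24 → Y
S(18): 18+4=22 → W
W(22): 22+4=26≡0 → A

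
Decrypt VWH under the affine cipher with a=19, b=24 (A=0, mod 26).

TEV

The inverse of 19 mod 26 is 11, since 19·11=209≡1. Apply D(y)=11·(y−24) mod 26:
V(21): 11·(21−24)=-33≡19 → T
W(22): 11·(22−24)=-22≡4 → E
H(7): 11·(7−24)=-187≡21 → V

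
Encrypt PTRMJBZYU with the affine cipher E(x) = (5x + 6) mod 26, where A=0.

DXNOZLBWC

P(15): 5·15+6=81≡3 → D
T(19): 5·19+6=101≡23 → X
R(17): 5·17+6=91≡13 → N
M(12): 5·12+6=66≡14 → O
J(9): 5·9+6=51≡25 → Z
B(1): 5·1+6=11 → L
Z(25): 5·25+6=131≡1 → B
Y(24): 5·24+6=126≡22 → W
U(20): 5·20+6=106≡2 → C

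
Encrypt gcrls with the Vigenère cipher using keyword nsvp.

tumaf

Repeat the key across the message: nsvpn
g(6)+n(13): 19 → t
c(2)+s(18): 20 → u
r(17)+v(21): 38≡12 → m
l(11)+p(15): 26≡0 → a
s(18)+n(13): 31≡5 → f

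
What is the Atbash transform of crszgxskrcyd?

c(2) → x(23)
r(17) → i(8)
s(18) → h(7)
z(25) → a(0)
g(6) → t(19)
x(23) → c(2)
s(18) → h(7)
k(10) → p(15)
r(17) → i(8)
c(2) → x(23)
y(24) → b(1)
d(3) → w(22)

xihatchpixbw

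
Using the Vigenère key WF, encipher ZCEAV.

VHAFR

Repeat the key across the message: WFWFW
Z(25)+W(22): 47≡21 → V
C(2)+F(5): 7 → H
E(4)+W(22): 26≡0 → A
A(0)+F(5): 5 → F
V(21)+W(22): 43≡17 → R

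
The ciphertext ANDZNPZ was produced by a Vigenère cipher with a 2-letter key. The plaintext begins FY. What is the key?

Subtract each crib letter from the matching ciphertext letter (mod 26):
A(0)−F(5)=-5≡21 → V
N(13)−Y(24)=-11≡15 → P

VP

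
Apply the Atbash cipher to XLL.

COO

X(23) → C(2)
L(11) → O(14)
L(11) → O(14)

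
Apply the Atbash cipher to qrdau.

jiwzf

q(16) → j(9)
r(17) → i(8)
d(3) → w(22)
a(0) → z(25)
u(20) → f(5)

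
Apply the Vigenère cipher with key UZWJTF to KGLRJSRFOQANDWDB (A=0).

EFHACXLEKZTSXVZK

Repeat the key across the message: UZWJTFUZWJTFUZWJ
K(10)+U(20): 30≡4 → E
G(6)+Z(25): 31≡5 → F
L(11)+W(22): 33≡7 → H
R(17)+J(9): 26≡0 → A
J(9)+T(19): 28≡2 → C
S(18)+F(5): 23 → X
R(17)+U(20): 37≡11 → L
F(5)+Z(25): 30≡4 → E
O(14)+W(22): 36≡10 → K
Q(16)+J(9): 25 → Z
A(0)+T(19): 19 → T
N(13)+F(5): 18 → S
D(3)+U(20): 23 → X
W(22)+Z(25): 47≡21 → V
D(3)+W(22): 25 → Z
B(1)+J(9): 10 → K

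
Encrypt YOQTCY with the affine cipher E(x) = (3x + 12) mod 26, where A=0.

Y(24): 3·24+12=84≡6 → G
O(14): 3·14+12=54≡2 → C
Q(16): 3·16+12=60≡8 → I
T(19): 3·19+12=69≡17 → R
C(2): 3·2+12=18 → S
Y(24): 3·24+12=84≡6 → G

GCIRSG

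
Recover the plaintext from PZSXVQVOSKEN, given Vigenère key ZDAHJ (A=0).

QWSQMRSOLBFK

Repeat the key across the ciphertext: ZDAHJZDAHJZD
P(15)−Z(25): -10≡16 → Q
Z(25)−D(3): 22 → W
S(18)−A(0): 18 → S
X(23)−H(7): 16 → Q
V(21)−J(9): 12 → M
Q(16)−Z(25): -9≡17 → R
V(21)−D(3): 18 → S
O(14)−A(0): 14 → O
S(18)−H(7): 11 → L
K(10)−J(9): 1 → B
E(4)−Z(25): -21≡5 → F
N(13)−D(3): 10 → K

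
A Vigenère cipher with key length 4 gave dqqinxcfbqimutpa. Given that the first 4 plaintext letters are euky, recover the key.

Subtract each crib letter from the matching ciphertext letter (mod 26):
d(3)−e(4)=-1≡25 → z
q(16)−u(20)=-4≡22 → w
q(16)−k(10)=6 → g
i(8)−y(24)=-16≡10 → k

zwgk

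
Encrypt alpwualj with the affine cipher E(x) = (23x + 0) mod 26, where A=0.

athmsatz

a(0): 23·0+0=0 → a
l(11): 23·11+0=253≡19 → t
p(15): 23·15+0=345≡7 → h
w(22): 23·22+0=506≡12 → m
u(20): 23·20+0=460≡18 → s
a(0): 23·0+0=0 → a
l(11): 23·11+0=253≡19 → t
j(9): 23·9+0=207≡25 → z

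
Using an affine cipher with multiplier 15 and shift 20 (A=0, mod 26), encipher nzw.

hfm

n(13): 15·13+20=215≡7 → h
z(25): 15·25+20=395≡5 → f
w(22): 15·22+20=350≡12 → m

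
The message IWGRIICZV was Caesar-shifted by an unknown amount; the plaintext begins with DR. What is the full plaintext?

From the crib: I(8)−D(3)=5, so the shift is 5.
Subtract 5 from each ciphertext letter:
I(8): 8−5=3 → D
W(22): 22−5=17 → R
G(6): 6−5=1 → B
R(17): 17−5=12 → M
I(8): 8−5=3 → D
I(8): 8−5=3 → D
C(2): 2−5=-3≡23 → X
Z(25): 25−5=20 → U
V(21): 21−5=16 → Q

DRBMDDXUQ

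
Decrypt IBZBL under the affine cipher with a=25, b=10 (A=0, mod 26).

The inverse of 25 mod 26 is 25, since 25·25=625≡1. Apply D(y)=25·(y−10) mod 26:
I(8): 25·(8−10)=-50≡2 → C
B(1): 25·(1−10)=-225≡9 → J
Z(25): 25·(25−10)=375≡11 → L
B(1): 25·(1−10)=-225≡9 → J
L(11): 25·(11−10)=25 → Z

CJLJZ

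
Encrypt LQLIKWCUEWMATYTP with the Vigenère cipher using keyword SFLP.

DVWXCBNJWBXPLDEE

Repeat the key across the message: SFLPSFLPSFLPSFLP
L(11)+S(18): 29≡3 → D
Q(16)+F(5): 21 → V
L(11)+L(11): 22 → W
I(8)+P(15): 23 → X
K(10)+S(18): 28≡2 → C
W(22)+F(5): 27≡1 → B
C(2)+L(11): 13 → N
U(20)+P(15): 35≡9 → J
E(4)+S(18): 22 → W
W(22)+F(5): 27≡1 → B
M(12)+L(11): 23 → X
A(0)+P(15): 15 → P
T(19)+S(18): 37≡11 → L
Y(24)+F(5): 29≡3 → D
T(19)+L(11): 30≡4 → E
P(15)+P(15): 30≡4 → E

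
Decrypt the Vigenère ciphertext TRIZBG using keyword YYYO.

Repeat the key across the ciphertext: YYYOYY
T(19)−Y(24): -5≡21 → V
R(17)−Y(24): -7≡19 → T
I(8)−Y(24): -16≡10 → K
Z(25)−O(14): 11 → L
B(1)−Y(24): -23≡3 → D
G(6)−Y(24): -18≡8 → I

VTKLDI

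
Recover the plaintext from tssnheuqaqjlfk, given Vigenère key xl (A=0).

whvcktxfdfmaiz

Repeat the key across the ciphertext: xlxlxlxlxlxlxl
t(19)−x(23): -4≡22 → w
s(18)−l(11): 7 → h
s(18)−x(23): -5≡21 → v
n(13)−l(11): 2 → c
h(7)−x(23): -16≡10 → k
e(4)−l(11): -7≡19 → t
u(20)−x(23): -3≡23 → x
q(16)−l(11): 5 → f
a(0)−x(23): -23≡3 → d
q(16)−l(11): 5 → f
j(9)−x(23): -14≡12 → m
l(11)−l(11): 0 → a
f(5)−x(23): -18≡8 → i
k(10)−l(11): -1≡25 → z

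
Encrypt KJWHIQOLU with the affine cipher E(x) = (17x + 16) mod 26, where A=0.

ENAFWCUVS

K(10): 17·10+16=186≡4 → E
J(9): 17·9+16=169≡13 → N
W(22): 17·22+16=390≡0 → A
H(7): 17·7+16=135≡5 → F
I(8): 17·8+16=152≡22 → W
Q(16): 17·16+16=288≡2 → C
O(14): 17·14+16=254≡20 → U
L(11): 17·11+16=203≡21 → V
U(20): 17·20+16=356≡18 → S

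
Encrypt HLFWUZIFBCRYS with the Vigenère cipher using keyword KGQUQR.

RRVQKQSLRWHPC

Repeat the key across the message: KGQUQRKGQUQRK
H(7)+K(10): 17 → R
L(11)+G(6): 17 → R
F(5)+Q(16): 21 → V
W(22)+U(20): 42≡16 → Q
U(20)+Q(16): 36≡10 → K
Z(25)+R(17): 42≡16 → Q
I(8)+K(10): 18 → S
F(5)+G(6): 11 → L
B(1)+Q(16): 17 → R
C(2)+U(20): 22 → W
R(17)+Q(16): 33≡7 → H
Y(24)+R(17): 41≡15 → P
S(18)+K(10): 28≡2 → C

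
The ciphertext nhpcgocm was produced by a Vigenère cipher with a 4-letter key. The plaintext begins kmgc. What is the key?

dvja

Subtract each crib letter from the matching ciphertext letter (mod 26):
n(13)−k(10)=3 → d
h(7)−m(12)=-5≡21 → v
p(15)−g(6)=9 → j
c(2)−c(2)=0 → a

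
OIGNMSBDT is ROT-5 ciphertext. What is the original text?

O(14): 14−5=9 → J
I(8): 8−5=3 → D
G(6): 6−5=1 → B
N(13): 13−5=8 → I
M(12): 12−5=7 → H
S(18): 18−5=13 → N
B(1): 1−5=-4≡22 → W
D(3): 3−5=-2≡24 → Y
T(19): 19−5=14 → O

JDBIHNWYO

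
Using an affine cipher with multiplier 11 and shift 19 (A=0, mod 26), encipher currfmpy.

c(2): 11·2+19=41≡15 → p
u(20): 11·20+19=239≡5 → f
r(17): 11·17+19=206≡24 → y
r(17): 11·17+19=206≡24 → y
f(5): 11·5+19=74≡22 → w
m(12): 11·12+19=151≡21 → v
p(15): 11·15+19=184≡2 → c
y(24): 11·24+19=283≡23 → x

pfyywvcx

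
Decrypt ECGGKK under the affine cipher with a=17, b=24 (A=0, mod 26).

IOCCQQ

The inverse of 17 mod 26 is 23, since 17·23=391≡1. Apply D(y)=23·(y−24) mod 26:
E(4): 23·(4−24)=-460≡8 → I
C(2): 23·(2−24)=-506≡14 → O
G(6): 23·(6−24)=-414≡2 → C
G(6): 23·(6−24)=-414≡2 → C
K(10): 23·(10−24)=-322≡16 → Q
K(10): 23·(10−24)=-322≡16 → Q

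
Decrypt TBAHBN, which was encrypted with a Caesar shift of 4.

T(19): 19−4=15 → P
B(1): 1−4=-3≡23 → X
A(0): 0−4=-4≡22 → W
H(7): 7−4=3 → D
B(1): 1−4=-3≡23 → X
N(13): 13−4=9 → J

PXWDXJ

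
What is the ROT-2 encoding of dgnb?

fipd

d(3): 3+2=5 → f
g(6): 6+2=8 → i
n(13): 13+2=15 → p
b(1): 1+2=3 → d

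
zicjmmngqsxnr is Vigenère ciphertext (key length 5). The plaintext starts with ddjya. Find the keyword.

Subtract each crib letter from the matching ciphertext letter (mod 26):
z(25)−d(3)=22 → w
i(8)−d(3)=5 → f
c(2)−j(9)=-7≡19 → t
j(9)−y(24)=-15≡11 → l
m(12)−a(0)=12 → m

wftlm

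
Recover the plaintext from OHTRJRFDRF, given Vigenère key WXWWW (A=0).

Repeat the key across the ciphertext: WXWWWWXWWW
O(14)−W(22): -8≡18 → S
H(7)−X(23): -16≡10 → K
T(19)−W(22): -3≡23 → X
R(17)−W(22): -5≡21 → V
J(9)−W(22): -13≡13 → N
R(17)−W(22): -5≡21 → V
F(5)−X(23): -18≡8 → I
D(3)−W(22): -19≡7 → H
R(17)−W(22): -5≡21 → V
F(5)−W(22): -17≡9 → J

SKXVNVIHVJ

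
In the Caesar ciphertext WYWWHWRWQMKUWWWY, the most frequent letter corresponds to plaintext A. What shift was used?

22

The most frequent ciphertext letter is W (appears 8 times).
W is position 22; A is position 0.
Shift = 22.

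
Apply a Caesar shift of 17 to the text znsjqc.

z(25): 25+17=42≡16 → q
n(13): 13+17=30≡4 → e
s(18): 18+17=35≡9 → j
j(9): 9+17=26≡0 → a
q(16): 16+17=33≡7 → h
c(2): 2+17=19 → t

qejaht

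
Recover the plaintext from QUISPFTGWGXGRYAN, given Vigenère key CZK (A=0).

Repeat the key across the ciphertext: CZKCZKCZKCZKCZKC
Q(16)−C(2): 14 → O
U(20)−Z(25): -5≡21 → V
I(8)−K(10): -2≡24 → Y
S(18)−C(2): 16 → Q
P(15)−Z(25): -10≡16 → Q
F(5)−K(10): -5≡21 → V
T(19)−C(2): 17 → R
G(6)−Z(25): -19≡7 → H
W(22)−K(10): 12 → M
G(6)−C(2): 4 → E
X(23)−Z(25): -2≡24 → Y
G(6)−K(10): -4≡22 → W
R(17)−C(2): 15 → P
Y(24)−Z(25): -1≡25 → Z
A(0)−K(10): -10≡16 → Q
N(13)−C(2): 11 → L

OVYQQVRHMEYWPZQL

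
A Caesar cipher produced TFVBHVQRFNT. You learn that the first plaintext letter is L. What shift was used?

From the crib: T(19)−L(11)=8, so the shift is 8.

8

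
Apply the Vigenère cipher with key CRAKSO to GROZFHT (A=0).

Repeat the key across the message: CRAKSOC
G(6)+C(2): 8 → I
R(17)+R(17): 34≡8 → I
O(14)+A(0): 14 → O
Z(25)+K(10): 35≡9 → J
F(5)+S(18): 23 → X
H(7)+O(14): 21 → V
T(19)+C(2): 21 → V

IIOJXVV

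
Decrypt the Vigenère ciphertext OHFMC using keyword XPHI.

RSYEF

Repeat the key across the ciphertext: XPHIX
O(14)−X(23): -9≡17 → R
H(7)−P(15): -8≡18 → S
F(5)−H(7): -2≡24 → Y
M(12)−I(8): 4 → E
C(2)−X(23): -21≡5 → F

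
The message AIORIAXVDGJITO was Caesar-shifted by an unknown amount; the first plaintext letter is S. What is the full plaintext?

From the crib: A(0)−S(18)=-18≡8, so the shift is 8.
Subtract 8 from each ciphertext letter:
A(0): 0−8=-8≡18 → S
I(8): 8−8=0 → A
O(14): 14−8=6 → G
R(17): 17−8=9 → J
I(8): 8−8=0 → A
A(0): 0−8=-8≡18 → S
X(23): 23−8=15 → P
V(21): 21−8=13 → N
D(3): 3−8=-5≡21 → V
G(6): 6−8=-2≡24 → Y
J(9): 9−8=1 → B
I(8): 8−8=0 → A
T(19): 19−8=11 → L
O(14): 14−8=6 → G

SAGJASPNVYBALG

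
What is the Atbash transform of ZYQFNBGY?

ABJUMYTB

Z(25) → A(0)
Y(24) → B(1)
Q(16) → J(9)
F(5) → U(20)
N(13) → M(12)
B(1) → Y(24)
G(6) → T(19)
Y(24) → B(1)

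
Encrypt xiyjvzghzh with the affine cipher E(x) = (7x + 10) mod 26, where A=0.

x(23): 7·23+10=171≡15 → p
i(8): 7·8+10=66≡14 → o
y(24): 7·24+10=178≡22 → w
j(9): 7·9+10=73≡21 → v
v(21): 7·21+10=157≡1 → b
z(25): 7·25+10=185≡3 → d
g(6): 7·6+10=52≡0 → a
h(7): 7·7+10=59≡7 → h
z(25): 7·25+10=185≡3 → d
h(7): 7·7+10=59≡7 → h

powvbdahdh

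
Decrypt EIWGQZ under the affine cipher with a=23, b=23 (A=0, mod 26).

The inverse of 23 mod 26 is 17, since 23·17=391≡1. Apply D(y)=17·(y−23) mod 26:
E(4): 17·(4−23)=-323≡15 → P
I(8): 17·(8−23)=-255≡5 → F
W(22): 17·(22−23)=-17≡9 → J
G(6): 17·(6−23)=-289≡23 → X
Q(16): 17·(16−23)=-119≡11 → L
Z(25): 17·(25−23)=34≡8 → I

PFJXLI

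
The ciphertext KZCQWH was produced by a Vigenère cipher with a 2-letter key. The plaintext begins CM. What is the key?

Subtract each crib letter from the matching ciphertext letter (mod 26):
K(10)−C(2)=8 → I
Z(25)−M(12)=13 → N

IN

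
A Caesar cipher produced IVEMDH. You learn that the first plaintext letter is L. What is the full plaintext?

From the crib: I(8)−L(11)=-3≡23, so the shift is 23.
Subtract 23 from each ciphertext letter:
I(8): 8−23=-15≡11 → L
V(21): 21−23=-2≡24 → Y
E(4): 4−23=-19≡7 → H
M(12): 12−23=-11≡15 → P
D(3): 3−23=-20≡6 → G
H(7): 7−23=-16≡10 → K

LYHPGK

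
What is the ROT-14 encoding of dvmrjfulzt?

d(3): 3+14=17 → r
v(21): 21+14=35≡9 → j
m(12): 12+14=26≡0 → a
r(17): 17+14=31≡5 → f
j(9): 9+14=23 → x
f(5): 5+14=19 → t
u(20): 20+14=34≡8 → i
l(11): 11+14=25 → z
z(25): 25+14=39≡13 → n
t(19): 19+14=33≡7 → h

rjafxtiznh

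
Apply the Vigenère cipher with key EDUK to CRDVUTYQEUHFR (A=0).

Repeat the key across the message: EDUKEDUKEDUKE
C(2)+E(4): 6 → G
R(17)+D(3): 20 → U
D(3)+U(20): 23 → X
V(21)+K(10): 31≡5 → F
U(20)+E(4): 24 → Y
T(19)+D(3): 22 → W
Y(24)+U(20): 44≡18 → S
Q(16)+K(10): 26≡0 → A
E(4)+E(4): 8 → I
U(20)+D(3): 23 → X
H(7)+U(20): 27≡1 → B
F(5)+K(10): 15 → P
R(17)+E(4): 21 → V

GUXFYWSAIXBPV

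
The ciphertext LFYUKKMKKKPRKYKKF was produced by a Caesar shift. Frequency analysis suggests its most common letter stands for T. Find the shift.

17

The most frequent ciphertext letter is K (appears 8 times).
K is position 10; T is position 19.
Shift = -9≡17.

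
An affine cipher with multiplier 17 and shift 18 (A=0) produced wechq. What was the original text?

The inverse of 17 mod 26 is 23, since 17·23=391≡1. Apply D(y)=23·(y−18) mod 26:
w(22): 23·(22−18)=92≡14 → o
e(4): 23·(4−18)=-322≡16 → q
c(2): 23·(2−18)=-368≡22 → w
h(7): 23·(7−18)=-253≡7 → h
q(16): 23·(16−18)=-46≡6 → g

oqwhg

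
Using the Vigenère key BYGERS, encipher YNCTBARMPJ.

ZLIXSSSKVN

Repeat the key across the message: BYGERSBYGE
Y(24)+B(1): 25 → Z
N(13)+Y(24): 37≡11 → L
C(2)+G(6): 8 → I
T(19)+E(4): 23 → X
B(1)+R(17): 18 → S
A(0)+S(18): 18 → S
R(17)+B(1): 18 → S
M(12)+Y(24): 36≡10 → K
P(15)+G(6): 21 → V
J(9)+E(4): 13 → N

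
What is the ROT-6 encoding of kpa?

k(10): 10+6=16 → q
p(15): 15+6=21 → v
a(0): 0+6=6 → g

qvg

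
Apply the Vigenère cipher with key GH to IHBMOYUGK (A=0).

Repeat the key across the message: GHGHGHGHG
I(8)+G(6): 14 → O
H(7)+H(7): 14 → O
B(1)+G(6): 7 → H
M(12)+H(7): 19 → T
O(14)+G(6): 20 → U
Y(24)+H(7): 31≡5 → F
U(20)+G(6): 26≡0 → A
G(6)+H(7): 13 → N
K(10)+G(6): 16 → Q

OOHTUFANQ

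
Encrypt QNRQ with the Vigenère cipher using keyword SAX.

INOI

Repeat the key across the message: SAXS
Q(16)+S(18): 34≡8 → I
N(13)+A(0): 13 → N
R(17)+X(23): 40≡14 → O
Q(16)+S(18): 34≡8 → I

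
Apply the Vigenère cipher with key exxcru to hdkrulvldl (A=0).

Repeat the key across the message: exxcruexxc
h(7)+e(4): 11 → l
d(3)+x(23): 26≡0 → a
k(10)+x(23): 33≡7 → h
r(17)+c(2): 19 → t
u(20)+r(17): 37≡11 → l
l(11)+u(20): 31≡5 → f
v(21)+e(4): 25 → z
l(11)+x(23): 34≡8 → i
d(3)+x(23): 26≡0 → a
l(11)+c(2): 13 → n

lahtlfzian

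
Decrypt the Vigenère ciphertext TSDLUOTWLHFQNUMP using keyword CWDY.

Repeat the key across the ciphertext: CWDYCWDYCWDYCWDY
T(19)−C(2): 17 → R
S(18)−W(22): -4≡22 → W
D(3)−D(3): 0 → A
L(11)−Y(24): -13≡13 → N
U(20)−C(2): 18 → S
O(14)−W(22): -8≡18 → S
T(19)−D(3): 16 → Q
W(22)−Y(24): -2≡24 → Y
L(11)−C(2): 9 → J
H(7)−W(22): -15≡11 → L
F(5)−D(3): 2 → C
Q(16)−Y(24): -8≡18 → S
N(13)−C(2): 11 → L
U(20)−W(22): -2≡24 → Y
M(12)−D(3): 9 → J
P(15)−Y(24): -9≡17 → R

RWANSSQYJLCSLYJR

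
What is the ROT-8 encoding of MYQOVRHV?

M(12): 12+8=20 → U
Y(24): 24+8=32≡6 → G
Q(16): 16+8=24 → Y
O(14): 14+8=22 → W
V(21): 21+8=29≡3 → D
R(17): 17+8=25 → Z
H(7): 7+8=15 → P
V(21): 21+8=29≡3 → D

UGYWDZPD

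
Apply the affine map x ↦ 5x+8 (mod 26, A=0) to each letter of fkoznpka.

f(5): 5·5+8=33≡7 → h
k(10): 5·10+8=58≡6 → g
o(14): 5·14+8=78≡0 → a
z(25): 5·25+8=133≡3 → d
n(13): 5·13+8=73≡21 → v
p(15): 5·15+8=83≡5 → f
k(10): 5·10+8=58≡6 → g
a(0): 5·0+8=8 → i

hgadvfgi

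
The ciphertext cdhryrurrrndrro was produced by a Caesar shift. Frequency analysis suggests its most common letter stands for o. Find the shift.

The most frequent ciphertext letter is r (appears 7 times).
r is position 17; o is position 14.
Shift = 3.

3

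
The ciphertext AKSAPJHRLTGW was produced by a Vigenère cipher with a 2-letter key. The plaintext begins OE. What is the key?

MG

Subtract each crib letter from the matching ciphertext letter (mod 26):
A(0)−O(14)=-14≡12 → M
K(10)−E(4)=6 → G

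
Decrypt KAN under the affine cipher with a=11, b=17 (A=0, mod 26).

The inverse of 11 mod 26 is 19, since 11·19=209≡1. Apply D(y)=19·(y−17) mod 26:
K(10): 19·(10−17)=-133≡23 → X
A(0): 19·(0−17)=-323≡15 → P
N(13): 19·(13−17)=-76≡2 → C

XPC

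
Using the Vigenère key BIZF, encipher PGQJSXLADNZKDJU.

Repeat the key across the message: BIZFBIZFBIZFBIZ
P(15)+B(1): 16 → Q
G(6)+I(8): 14 → O
Q(16)+Z(25): 41≡15 → P
J(9)+F(5): 14 → O
S(18)+B(1): 19 → T
X(23)+I(8): 31≡5 → F
L(11)+Z(25): 36≡10 → K
A(0)+F(5): 5 → F
D(3)+B(1): 4 → E
N(13)+I(8): 21 → V
Z(25)+Z(25): 50≡24 → Y
K(10)+F(5): 15 → P
D(3)+B(1): 4 → E
J(9)+I(8): 17 → R
U(20)+Z(25): 45≡19 → T

QOPOTFKFEVYPERT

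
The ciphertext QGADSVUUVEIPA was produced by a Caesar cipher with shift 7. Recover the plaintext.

JZTWLONNOXBIT

Q(16): 16−7=9 → J
G(6): 6−7=-1≡25 → Z
A(0): 0−7=-7≡19 → T
D(3): 3−7=-4≡22 → W
S(18): 18−7=11 → L
V(21): 21−7=14 → O
U(20): 20−7=13 → N
U(20): 20−7=13 → N
V(21): 21−7=14 → O
E(4): 4−7=-3≡23 → X
I(8): 8−7=1 → B
P(15): 15−7=8 → I
A(0): 0−7=-7≡19 → T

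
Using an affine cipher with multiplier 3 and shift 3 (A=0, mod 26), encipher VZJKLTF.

V(21): 3·21+3=66≡14 → O
Z(25): 3·25+3=78≡0 → A
J(9): 3·9+3=30≡4 → E
K(10): 3·10+3=33≡7 → H
L(11): 3·11+3=36≡10 → K
T(19): 3·19+3=60≡8 → I
F(5): 3·5+3=18 → S

OAEHKIS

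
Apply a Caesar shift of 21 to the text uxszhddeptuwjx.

psnucyyzkopres

u(20): 20+21=41≡15 → p
x(23): 23+21=44≡18 → s
s(18): 18+21=39≡13 → n
z(25): 25+21=46≡20 → u
h(7): 7+21=28≡2 → c
d(3): 3+21=24 → y
d(3): 3+21=24 → y
e(4): 4+21=25 → z
p(15): 15+21=36≡10 → k
t(19): 19+21=40≡14 → o
u(20): 20+21=41≡15 → p
w(22): 22+21=43≡17 → r
j(9): 9+21=30≡4 → e
x(23): 23+21=44≡18 → s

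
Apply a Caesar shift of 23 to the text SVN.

S(18): 18+23=41≡15 → P
V(21): 21+23=44≡18 → S
N(13): 13+23=36≡10 → K

PSK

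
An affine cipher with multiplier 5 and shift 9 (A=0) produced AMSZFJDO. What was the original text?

TLHYUAEB

The inverse of 5 mod 26 is 21, since 5·21=105≡1. Apply D(y)=21·(y−9) mod 26:
A(0): 21·(0−9)=-189≡19 → T
M(12): 21·(12−9)=63≡11 → L
S(18): 21·(18−9)=189≡7 → H
Z(25): 21·(25−9)=336≡24 → Y
F(5): 21·(5−9)=-84≡20 → U
J(9): 21·(9−9)=0 → A
D(3): 21·(3−9)=-126≡4 → E
O(14): 21·(14−9)=105≡1 → B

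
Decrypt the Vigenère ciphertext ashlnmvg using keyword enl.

Repeat the key across the ciphertext: enlenlen
a(0)−e(4): -4≡22 → w
s(18)−n(13): 5 → f
h(7)−l(11): -4≡22 → w
l(11)−e(4): 7 → h
n(13)−n(13): 0 → a
m(12)−l(11): 1 → b
v(21)−e(4): 17 → r
g(6)−n(13): -7≡19 → t

wfwhabrt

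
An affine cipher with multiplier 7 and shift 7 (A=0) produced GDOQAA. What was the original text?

The inverse of 7 mod 26 is 15, since 7·15=105≡1. Apply D(y)=15·(y−7) mod 26:
G(6): 15·(6−7)=-15≡11 → L
D(3): 15·(3−7)=-60≡18 → S
O(14): 15·(14−7)=105≡1 → B
Q(16): 15·(16−7)=135≡5 → F
A(0): 15·(0−7)=-105≡25 → Z
A(0): 15·(0−7)=-105≡25 → Z

LSBFZZ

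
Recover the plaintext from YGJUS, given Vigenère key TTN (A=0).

Repeat the key across the ciphertext: TTNTT
Y(24)−T(19): 5 → F
G(6)−T(19): -13≡13 → N
J(9)−N(13): -4≡22 → W
U(20)−T(19): 1 → B
S(18)−T(19): -1≡25 → Z

FNWBZ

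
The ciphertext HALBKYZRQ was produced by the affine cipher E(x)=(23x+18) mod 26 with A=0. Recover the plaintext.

The inverse of 23 mod 26 is 17, since 23·17=391≡1. Apply D(y)=17·(y−18) mod 26:
H(7): 17·(7−18)=-187≡21 → V
A(0): 17·(0−18)=-306≡6 → G
L(11): 17·(11−18)=-119≡11 → L
B(1): 17·(1−18)=-289≡23 → X
K(10): 17·(10−18)=-136≡20 → U
Y(24): 17·(24−18)=102≡24 → Y
Z(25): 17·(25−18)=119≡15 → P
R(17): 17·(17−18)=-17≡9 → J
Q(16): 17·(16−18)=-34≡18 → S

VGLXUYPJS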